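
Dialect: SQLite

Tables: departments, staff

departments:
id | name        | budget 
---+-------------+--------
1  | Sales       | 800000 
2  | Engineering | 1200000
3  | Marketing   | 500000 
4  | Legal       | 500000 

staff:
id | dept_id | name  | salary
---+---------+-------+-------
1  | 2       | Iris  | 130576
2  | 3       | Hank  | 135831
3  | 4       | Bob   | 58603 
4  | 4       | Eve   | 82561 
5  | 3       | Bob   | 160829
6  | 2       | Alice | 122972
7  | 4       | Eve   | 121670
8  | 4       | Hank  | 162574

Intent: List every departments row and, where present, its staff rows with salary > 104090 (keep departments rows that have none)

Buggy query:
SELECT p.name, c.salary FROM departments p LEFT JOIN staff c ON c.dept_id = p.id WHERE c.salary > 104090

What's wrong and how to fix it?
Bug: Filtering c.salary in WHERE discards the NULL rows produced by LEFT JOIN, turning it into an inner join

Fix: Move the right-table condition into the ON clause so unmatched parents are kept

Corrected query:
SELECT p.name, c.salary FROM departments p LEFT JOIN staff c ON c.dept_id = p.id AND c.salary > 104090

Result:
name        | salary
------------+-------
Sales       | NULL  
Engineering | 122972
Engineering | 130576
Marketing   | 135831
Marketing   | 160829
Legal       | 121670
Legal       | 162574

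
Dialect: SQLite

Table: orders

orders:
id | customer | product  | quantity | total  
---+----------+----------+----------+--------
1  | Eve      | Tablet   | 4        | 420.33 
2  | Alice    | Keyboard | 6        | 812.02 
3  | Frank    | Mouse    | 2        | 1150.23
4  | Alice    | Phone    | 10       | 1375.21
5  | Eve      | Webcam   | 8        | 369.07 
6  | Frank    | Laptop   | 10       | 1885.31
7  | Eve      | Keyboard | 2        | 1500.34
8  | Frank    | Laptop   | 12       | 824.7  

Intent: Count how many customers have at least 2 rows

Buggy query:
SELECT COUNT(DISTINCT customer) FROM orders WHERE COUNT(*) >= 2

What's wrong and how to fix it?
Bug: COUNT(*) cannot appear in WHERE; the per-group count doesn't exist yet

Fix: Group first with HAVING COUNT(*) >= 2, then COUNT the resulting groups

Corrected query:
SELECT COUNT(*) FROM (SELECT customer FROM orders GROUP BY customer HAVING COUNT(*) >= 2)

Result:
COUNT(*)
--------
3       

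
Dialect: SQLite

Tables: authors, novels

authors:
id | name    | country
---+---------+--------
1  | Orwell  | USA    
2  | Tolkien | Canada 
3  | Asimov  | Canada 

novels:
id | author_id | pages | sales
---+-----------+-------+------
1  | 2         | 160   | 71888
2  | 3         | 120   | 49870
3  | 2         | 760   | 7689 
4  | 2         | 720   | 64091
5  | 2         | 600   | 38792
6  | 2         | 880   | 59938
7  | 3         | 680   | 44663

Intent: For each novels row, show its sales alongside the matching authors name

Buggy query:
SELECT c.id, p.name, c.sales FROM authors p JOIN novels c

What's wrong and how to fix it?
Bug: JOIN with no ON clause produces a cartesian product; every novels row pairs with every authors row

Fix: Specify the join condition linking the foreign key to the parent id

Corrected query:
SELECT c.id, p.name, c.sales FROM authors p JOIN novels c ON c.author_id = p.id

Result:
id | name    | sales
---+---------+------
1  | Tolkien | 71888
2  | Asimov  | 49870
3  | Tolkien | 7689 
4  | Tolkien | 64091
5  | Tolkien | 38792
6  | Tolkien | 59938
7  | Asimov  | 44663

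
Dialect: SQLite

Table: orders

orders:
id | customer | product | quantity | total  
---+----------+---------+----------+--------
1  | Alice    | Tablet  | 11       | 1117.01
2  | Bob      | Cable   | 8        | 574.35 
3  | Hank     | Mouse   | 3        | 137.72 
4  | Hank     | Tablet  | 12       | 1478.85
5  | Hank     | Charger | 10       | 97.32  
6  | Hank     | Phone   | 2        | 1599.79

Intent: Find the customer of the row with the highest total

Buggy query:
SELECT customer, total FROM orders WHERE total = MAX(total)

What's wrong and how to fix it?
Bug: WHERE is evaluated per row; an aggregate over the whole table isn't defined there

Fix: Use a subquery: WHERE total = (SELECT MAX(total) FROM orders)

Corrected query:
SELECT customer, total FROM orders WHERE total = (SELECT MAX(total) FROM orders)

Result:
customer | total  
---------+--------
Hank     | 1599.79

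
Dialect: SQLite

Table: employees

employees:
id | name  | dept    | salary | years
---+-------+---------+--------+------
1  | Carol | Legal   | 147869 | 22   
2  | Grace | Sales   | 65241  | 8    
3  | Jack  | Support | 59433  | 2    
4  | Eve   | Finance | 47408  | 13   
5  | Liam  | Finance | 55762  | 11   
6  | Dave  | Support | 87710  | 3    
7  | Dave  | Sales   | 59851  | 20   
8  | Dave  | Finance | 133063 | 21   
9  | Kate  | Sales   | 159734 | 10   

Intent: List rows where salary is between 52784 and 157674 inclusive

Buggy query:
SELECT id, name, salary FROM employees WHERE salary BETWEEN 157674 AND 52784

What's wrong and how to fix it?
Bug: BETWEEN expects the lower bound first; with 157674 AND 52784 the range is empty

Fix: Swap the bounds so the smaller value comes first

Corrected query:
SELECT id, name, salary FROM employees WHERE salary BETWEEN 52784 AND 157674

Result:
id | name  | salary
---+-------+-------
1  | Carol | 147869
2  | Grace | 65241 
3  | Jack  | 59433 
5  | Liam  | 55762 
6  | Dave  | 87710 
7  | Dave  | 59851 
8  | Dave  | 133063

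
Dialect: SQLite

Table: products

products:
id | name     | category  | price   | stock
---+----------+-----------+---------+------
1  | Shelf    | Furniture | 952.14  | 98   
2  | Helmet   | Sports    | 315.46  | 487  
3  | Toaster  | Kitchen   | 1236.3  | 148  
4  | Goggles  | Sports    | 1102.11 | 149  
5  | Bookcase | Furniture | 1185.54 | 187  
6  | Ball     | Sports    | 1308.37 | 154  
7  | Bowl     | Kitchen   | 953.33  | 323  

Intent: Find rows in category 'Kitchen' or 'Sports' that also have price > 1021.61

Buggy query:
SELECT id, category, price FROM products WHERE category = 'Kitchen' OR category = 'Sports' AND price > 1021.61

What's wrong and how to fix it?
Bug: AND binds tighter than OR, so this parses as category = 'Kitchen' OR (category = 'Sports' AND price > 1021.61)

Fix: Group the OR with parentheses (or use IN), then AND the threshold

Corrected query:
SELECT id, category, price FROM products WHERE (category = 'Kitchen' OR category = 'Sports') AND price > 1021.61

Result:
id | category | price  
---+----------+--------
3  | Kitchen  | 1236.3 
4  | Sports   | 1102.11
6  | Sports   | 1308.37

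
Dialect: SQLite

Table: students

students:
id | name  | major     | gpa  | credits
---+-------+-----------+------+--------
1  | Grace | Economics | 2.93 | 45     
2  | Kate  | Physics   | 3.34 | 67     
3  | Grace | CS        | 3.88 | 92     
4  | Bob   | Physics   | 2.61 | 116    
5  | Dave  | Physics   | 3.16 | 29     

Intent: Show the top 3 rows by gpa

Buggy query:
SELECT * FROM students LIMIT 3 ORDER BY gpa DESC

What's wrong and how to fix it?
Bug: ORDER BY cannot follow LIMIT; LIMIT is the final clause

Fix: Sort with ORDER BY, then apply LIMIT

Corrected query:
SELECT * FROM students ORDER BY gpa DESC LIMIT 3

Result:
id | name  | major   | gpa  | credits
---+-------+---------+------+--------
3  | Grace | CS      | 3.88 | 92     
2  | Kate  | Physics | 3.34 | 67     
5  | Dave  | Physics | 3.16 | 29     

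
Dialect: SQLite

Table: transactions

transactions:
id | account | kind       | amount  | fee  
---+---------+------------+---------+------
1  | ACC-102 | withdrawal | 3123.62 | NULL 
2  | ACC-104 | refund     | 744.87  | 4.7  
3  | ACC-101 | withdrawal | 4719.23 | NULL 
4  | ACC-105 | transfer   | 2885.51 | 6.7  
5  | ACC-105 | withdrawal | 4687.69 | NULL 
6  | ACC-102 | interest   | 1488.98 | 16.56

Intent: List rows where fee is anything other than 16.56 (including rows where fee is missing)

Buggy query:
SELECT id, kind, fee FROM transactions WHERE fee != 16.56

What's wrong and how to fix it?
Bug: Inequality against NULL is unknown, not true; rows with NULL are dropped

Fix: Add an explicit OR fee IS NULL to include the missing-value rows

Corrected query:
SELECT id, kind, fee FROM transactions WHERE fee != 16.56 OR fee IS NULL

Result:
id | kind       | fee 
---+------------+-----
1  | withdrawal | NULL
2  | refund     | 4.7 
3  | withdrawal | NULL
4  | transfer   | 6.7 
5  | withdrawal | NULL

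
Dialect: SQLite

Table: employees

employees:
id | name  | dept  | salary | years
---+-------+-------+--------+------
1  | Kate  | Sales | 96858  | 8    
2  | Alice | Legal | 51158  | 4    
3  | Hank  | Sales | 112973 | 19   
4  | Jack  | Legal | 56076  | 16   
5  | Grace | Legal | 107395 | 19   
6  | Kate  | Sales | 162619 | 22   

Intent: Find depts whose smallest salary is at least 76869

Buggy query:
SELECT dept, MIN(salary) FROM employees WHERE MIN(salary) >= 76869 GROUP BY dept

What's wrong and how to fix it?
Bug: MIN() in WHERE is a misuse of aggregate

Fix: Use HAVING for the per-group MIN condition

Corrected query:
SELECT dept, MIN(salary) FROM employees GROUP BY dept HAVING MIN(salary) >= 76869

Result:
dept  | MIN(salary)
------+------------
Sales | 96858      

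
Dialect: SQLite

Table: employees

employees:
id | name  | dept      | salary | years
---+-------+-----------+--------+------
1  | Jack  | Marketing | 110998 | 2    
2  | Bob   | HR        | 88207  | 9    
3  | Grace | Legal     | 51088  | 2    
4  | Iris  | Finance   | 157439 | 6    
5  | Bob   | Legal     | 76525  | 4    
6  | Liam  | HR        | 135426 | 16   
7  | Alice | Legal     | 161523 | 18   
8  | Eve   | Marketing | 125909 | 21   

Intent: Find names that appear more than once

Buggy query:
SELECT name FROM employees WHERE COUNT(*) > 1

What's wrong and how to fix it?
Bug: COUNT(*) is an aggregate and cannot be used in WHERE

Fix: GROUP BY name, then filter groups with HAVING COUNT(*) > 1

Corrected query:
SELECT name FROM employees GROUP BY name HAVING COUNT(*) > 1

Result:
name
----
Bob 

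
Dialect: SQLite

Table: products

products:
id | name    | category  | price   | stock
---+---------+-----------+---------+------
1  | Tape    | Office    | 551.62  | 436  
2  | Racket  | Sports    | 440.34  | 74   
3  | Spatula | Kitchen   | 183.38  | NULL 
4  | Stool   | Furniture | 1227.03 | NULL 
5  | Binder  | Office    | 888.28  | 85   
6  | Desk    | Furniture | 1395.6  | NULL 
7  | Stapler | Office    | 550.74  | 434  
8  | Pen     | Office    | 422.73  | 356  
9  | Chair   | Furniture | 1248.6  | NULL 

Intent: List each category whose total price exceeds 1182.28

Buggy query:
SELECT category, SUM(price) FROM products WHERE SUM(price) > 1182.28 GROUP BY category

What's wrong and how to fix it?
Bug: SUM(price) is an aggregate, but WHERE filters rows before aggregation

Fix: Use HAVING (which filters groups after aggregation) instead of WHERE

Corrected query:
SELECT category, SUM(price) FROM products GROUP BY category HAVING SUM(price) > 1182.28

Result:
category  | SUM(price)
----------+-----------
Furniture | 3871.23   
Office    | 2413.37   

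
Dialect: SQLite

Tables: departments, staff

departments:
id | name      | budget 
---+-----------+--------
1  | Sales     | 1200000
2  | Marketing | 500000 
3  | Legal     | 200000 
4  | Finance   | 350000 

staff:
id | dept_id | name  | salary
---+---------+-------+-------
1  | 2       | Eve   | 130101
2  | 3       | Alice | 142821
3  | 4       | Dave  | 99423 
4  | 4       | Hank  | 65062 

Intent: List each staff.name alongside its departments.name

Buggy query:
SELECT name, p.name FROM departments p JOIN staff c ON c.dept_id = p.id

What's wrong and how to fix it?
Bug: 'name' exists in both joined tables, so the database can't tell which one is meant

Fix: Qualify the column with its table alias (c.name)

Corrected query:
SELECT c.name, p.name FROM departments p JOIN staff c ON c.dept_id = p.id

Result:
name  | name     
------+----------
Eve   | Marketing
Alice | Legal    
Dave  | Finance  
Hank  | Finance  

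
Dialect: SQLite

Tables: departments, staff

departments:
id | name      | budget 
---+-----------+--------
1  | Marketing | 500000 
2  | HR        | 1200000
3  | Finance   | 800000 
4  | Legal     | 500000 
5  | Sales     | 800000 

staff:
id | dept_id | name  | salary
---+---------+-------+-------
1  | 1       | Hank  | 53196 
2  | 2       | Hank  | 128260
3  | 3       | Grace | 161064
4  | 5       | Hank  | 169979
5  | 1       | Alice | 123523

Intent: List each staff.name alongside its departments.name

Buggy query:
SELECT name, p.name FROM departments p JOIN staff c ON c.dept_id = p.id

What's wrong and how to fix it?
Bug: 'name' exists in both joined tables, so the database can't tell which one is meant

Fix: Qualify the column with its table alias (c.name)

Corrected query:
SELECT c.name, p.name FROM departments p JOIN staff c ON c.dept_id = p.id

Result:
name  | name     
------+----------
Hank  | Marketing
Hank  | HR       
Grace | Finance  
Hank  | Sales    
Alice | Marketing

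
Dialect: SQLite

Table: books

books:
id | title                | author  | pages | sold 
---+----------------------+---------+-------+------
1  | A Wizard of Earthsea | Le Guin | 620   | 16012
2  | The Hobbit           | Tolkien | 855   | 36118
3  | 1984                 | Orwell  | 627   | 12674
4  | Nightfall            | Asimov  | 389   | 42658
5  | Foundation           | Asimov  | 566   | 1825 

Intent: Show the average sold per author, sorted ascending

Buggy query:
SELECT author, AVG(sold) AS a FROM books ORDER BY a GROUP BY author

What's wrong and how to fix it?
Bug: ORDER BY appears before GROUP BY; SQL clause order requires GROUP BY first

Fix: Reorder: SELECT … FROM … GROUP BY … ORDER BY …

Corrected query:
SELECT author, AVG(sold) AS a FROM books GROUP BY author ORDER BY a

Result:
author  | a      
--------+--------
Orwell  | 12674  
Le Guin | 16012  
Asimov  | 22241.5
Tolkien | 36118  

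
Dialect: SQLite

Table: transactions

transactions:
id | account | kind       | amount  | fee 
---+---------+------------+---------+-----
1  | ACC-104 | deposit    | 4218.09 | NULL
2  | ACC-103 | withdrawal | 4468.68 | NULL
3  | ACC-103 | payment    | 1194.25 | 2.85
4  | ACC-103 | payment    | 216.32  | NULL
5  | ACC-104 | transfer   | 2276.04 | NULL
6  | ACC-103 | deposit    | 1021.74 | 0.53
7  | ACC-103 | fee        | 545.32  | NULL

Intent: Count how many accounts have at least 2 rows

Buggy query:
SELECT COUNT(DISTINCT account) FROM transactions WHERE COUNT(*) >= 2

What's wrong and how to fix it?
Bug: COUNT(*) cannot appear in WHERE; the per-group count doesn't exist yet

Fix: Group first with HAVING COUNT(*) >= 2, then COUNT the resulting groups

Corrected query:
SELECT COUNT(*) FROM (SELECT account FROM transactions GROUP BY account HAVING COUNT(*) >= 2)

Result:
COUNT(*)
--------
2       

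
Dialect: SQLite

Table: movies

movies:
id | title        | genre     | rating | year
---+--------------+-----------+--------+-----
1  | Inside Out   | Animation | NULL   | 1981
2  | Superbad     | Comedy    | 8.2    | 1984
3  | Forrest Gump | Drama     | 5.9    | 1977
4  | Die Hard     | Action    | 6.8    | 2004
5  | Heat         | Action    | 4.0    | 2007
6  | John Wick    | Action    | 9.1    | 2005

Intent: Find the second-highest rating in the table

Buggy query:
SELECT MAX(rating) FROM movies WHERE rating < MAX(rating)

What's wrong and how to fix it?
Bug: The inner MAX is an aggregate inside WHERE, which is not allowed

Fix: Put the inner MAX in a scalar subquery

Corrected query:
SELECT MAX(rating) FROM movies WHERE rating < (SELECT MAX(rating) FROM movies)

Result:
MAX(rating)
-----------
8.2        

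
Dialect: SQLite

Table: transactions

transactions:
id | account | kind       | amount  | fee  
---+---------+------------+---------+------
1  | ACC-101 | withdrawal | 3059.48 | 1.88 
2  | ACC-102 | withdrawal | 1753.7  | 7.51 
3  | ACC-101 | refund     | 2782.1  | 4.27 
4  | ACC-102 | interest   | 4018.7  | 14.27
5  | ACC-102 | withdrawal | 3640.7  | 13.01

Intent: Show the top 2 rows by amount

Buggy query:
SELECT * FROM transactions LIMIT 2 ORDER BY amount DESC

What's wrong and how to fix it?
Bug: ORDER BY cannot follow LIMIT; LIMIT is the final clause

Fix: Swap the clauses: ORDER BY first, then LIMIT

Corrected query:
SELECT * FROM transactions ORDER BY amount DESC LIMIT 2

Result:
id | account | kind       | amount | fee  
---+---------+------------+--------+------
4  | ACC-102 | interest   | 4018.7 | 14.27
5  | ACC-102 | withdrawal | 3640.7 | 13.01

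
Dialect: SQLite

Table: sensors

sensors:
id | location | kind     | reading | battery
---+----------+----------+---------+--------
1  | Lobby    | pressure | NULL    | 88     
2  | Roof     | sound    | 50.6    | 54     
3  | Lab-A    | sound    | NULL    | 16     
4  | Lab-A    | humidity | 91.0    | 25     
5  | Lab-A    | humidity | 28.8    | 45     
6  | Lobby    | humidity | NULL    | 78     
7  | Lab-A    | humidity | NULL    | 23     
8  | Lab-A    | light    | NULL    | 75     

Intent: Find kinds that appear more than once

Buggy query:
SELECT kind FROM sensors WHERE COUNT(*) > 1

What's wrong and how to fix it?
Bug: WHERE can't reference COUNT(*); aggregates are computed after WHERE

Fix: Group first, then use HAVING for the count condition

Corrected query:
SELECT kind FROM sensors GROUP BY kind HAVING COUNT(*) > 1

Result:
kind    
--------
humidity
sound   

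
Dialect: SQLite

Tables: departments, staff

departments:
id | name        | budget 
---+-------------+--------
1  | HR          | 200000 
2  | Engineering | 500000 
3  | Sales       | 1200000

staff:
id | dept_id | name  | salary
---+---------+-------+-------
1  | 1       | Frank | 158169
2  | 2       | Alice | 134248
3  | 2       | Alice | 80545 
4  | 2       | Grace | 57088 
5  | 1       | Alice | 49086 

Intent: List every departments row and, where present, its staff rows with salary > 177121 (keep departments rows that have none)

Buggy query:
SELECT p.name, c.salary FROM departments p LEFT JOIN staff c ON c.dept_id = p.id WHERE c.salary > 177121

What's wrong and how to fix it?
Bug: A WHERE condition on the right-hand table after LEFT JOIN drops unmatched parents

Fix: Put 'c.salary > 177121' in the JOIN's ON clause instead of WHERE

Corrected query:
SELECT p.name, c.salary FROM departments p LEFT JOIN staff c ON c.dept_id = p.id AND c.salary > 177121

Result:
name        | salary
------------+-------
HR          | NULL  
Engineering | NULL  
Sales       | NULL  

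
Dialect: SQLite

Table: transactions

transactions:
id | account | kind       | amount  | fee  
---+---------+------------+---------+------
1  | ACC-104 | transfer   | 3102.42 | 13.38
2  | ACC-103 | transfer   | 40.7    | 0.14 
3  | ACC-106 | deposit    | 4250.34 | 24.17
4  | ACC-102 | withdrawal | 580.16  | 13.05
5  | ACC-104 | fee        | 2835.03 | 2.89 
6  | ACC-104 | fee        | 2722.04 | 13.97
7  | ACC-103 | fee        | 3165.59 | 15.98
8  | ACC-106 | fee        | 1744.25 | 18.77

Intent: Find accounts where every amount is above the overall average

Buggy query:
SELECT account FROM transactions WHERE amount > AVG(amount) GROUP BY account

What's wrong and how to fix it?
Bug: AVG() is an aggregate; it can't sit directly in WHERE

Fix: Compute the overall average in a scalar subquery and compare each group's MIN against it in HAVING

Corrected query:
SELECT account FROM transactions GROUP BY account HAVING MIN(amount) > (SELECT AVG(amount) FROM transactions)

Result:
account
-------
ACC-104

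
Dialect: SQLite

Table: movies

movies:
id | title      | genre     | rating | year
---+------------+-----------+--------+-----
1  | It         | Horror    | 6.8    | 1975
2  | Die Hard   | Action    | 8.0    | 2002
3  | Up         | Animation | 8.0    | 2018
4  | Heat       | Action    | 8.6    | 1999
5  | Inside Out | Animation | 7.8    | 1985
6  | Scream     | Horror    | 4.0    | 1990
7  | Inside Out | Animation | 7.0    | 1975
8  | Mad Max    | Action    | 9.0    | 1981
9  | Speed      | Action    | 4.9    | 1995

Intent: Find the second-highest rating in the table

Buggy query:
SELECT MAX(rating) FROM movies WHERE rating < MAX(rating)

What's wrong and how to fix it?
Bug: MAX(rating) on the right of the comparison is an aggregate-in-WHERE error

Fix: Put the inner MAX in a scalar subquery

Corrected query:
SELECT MAX(rating) FROM movies WHERE rating < (SELECT MAX(rating) FROM movies)

Result:
MAX(rating)
-----------
8.6        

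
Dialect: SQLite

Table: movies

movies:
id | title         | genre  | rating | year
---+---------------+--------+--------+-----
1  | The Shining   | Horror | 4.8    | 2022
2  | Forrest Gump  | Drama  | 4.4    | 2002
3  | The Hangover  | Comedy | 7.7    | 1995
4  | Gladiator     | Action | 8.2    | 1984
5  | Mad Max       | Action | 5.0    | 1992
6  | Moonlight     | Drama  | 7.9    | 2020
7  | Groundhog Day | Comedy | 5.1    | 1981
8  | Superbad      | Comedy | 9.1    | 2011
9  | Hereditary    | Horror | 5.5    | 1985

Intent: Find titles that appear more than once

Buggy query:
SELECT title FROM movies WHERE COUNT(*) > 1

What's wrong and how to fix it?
Bug: COUNT(*) is an aggregate and cannot be used in WHERE

Fix: GROUP BY title, then filter groups with HAVING COUNT(*) > 1

Corrected query:
SELECT title FROM movies GROUP BY title HAVING COUNT(*) > 1

Result:
(no rows)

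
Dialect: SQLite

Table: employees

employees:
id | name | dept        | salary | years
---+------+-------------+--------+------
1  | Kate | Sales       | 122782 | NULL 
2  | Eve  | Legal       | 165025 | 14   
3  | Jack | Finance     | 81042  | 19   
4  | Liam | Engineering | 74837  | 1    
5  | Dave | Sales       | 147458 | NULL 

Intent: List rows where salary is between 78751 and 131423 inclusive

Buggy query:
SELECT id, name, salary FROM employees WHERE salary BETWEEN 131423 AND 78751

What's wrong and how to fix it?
Bug: BETWEEN expects the lower bound first; with 131423 AND 78751 the range is empty

Fix: Swap the bounds so the smaller value comes first

Corrected query:
SELECT id, name, salary FROM employees WHERE salary BETWEEN 78751 AND 131423

Result:
id | name | salary
---+------+-------
1  | Kate | 122782
3  | Jack | 81042 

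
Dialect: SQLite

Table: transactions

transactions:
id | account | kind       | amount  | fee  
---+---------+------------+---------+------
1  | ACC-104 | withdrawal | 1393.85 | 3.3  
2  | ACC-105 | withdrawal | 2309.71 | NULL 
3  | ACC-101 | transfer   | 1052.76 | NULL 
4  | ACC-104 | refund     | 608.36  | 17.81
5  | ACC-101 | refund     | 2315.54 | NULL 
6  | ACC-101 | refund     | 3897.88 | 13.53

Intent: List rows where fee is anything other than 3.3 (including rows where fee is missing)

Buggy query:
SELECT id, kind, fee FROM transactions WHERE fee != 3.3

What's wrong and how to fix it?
Bug: Inequality against NULL is unknown, not true; rows with NULL are dropped

Fix: Handle NULL separately with IS NULL alongside the inequality

Corrected query:
SELECT id, kind, fee FROM transactions WHERE fee != 3.3 OR fee IS NULL

Result:
id | kind       | fee  
---+------------+------
2  | withdrawal | NULL 
3  | transfer   | NULL 
4  | refund     | 17.81
5  | refund     | NULL 
6  | refund     | 13.53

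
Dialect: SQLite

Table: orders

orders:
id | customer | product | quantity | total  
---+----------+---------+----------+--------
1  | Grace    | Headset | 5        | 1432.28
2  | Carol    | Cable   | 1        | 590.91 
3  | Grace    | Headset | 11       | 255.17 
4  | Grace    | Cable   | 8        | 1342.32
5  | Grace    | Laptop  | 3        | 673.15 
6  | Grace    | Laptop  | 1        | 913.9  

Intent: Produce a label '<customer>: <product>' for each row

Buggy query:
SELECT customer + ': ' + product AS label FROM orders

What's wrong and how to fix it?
Bug: '+' is numeric addition; on text columns SQLite converts them to 0 instead of concatenating

Fix: Replace + with || to concatenate text

Corrected query:
SELECT customer || ': ' || product AS label FROM orders

Result:
label         
--------------
Grace: Headset
Carol: Cable  
Grace: Headset
Grace: Cable  
Grace: Laptop 
Grace: Laptop 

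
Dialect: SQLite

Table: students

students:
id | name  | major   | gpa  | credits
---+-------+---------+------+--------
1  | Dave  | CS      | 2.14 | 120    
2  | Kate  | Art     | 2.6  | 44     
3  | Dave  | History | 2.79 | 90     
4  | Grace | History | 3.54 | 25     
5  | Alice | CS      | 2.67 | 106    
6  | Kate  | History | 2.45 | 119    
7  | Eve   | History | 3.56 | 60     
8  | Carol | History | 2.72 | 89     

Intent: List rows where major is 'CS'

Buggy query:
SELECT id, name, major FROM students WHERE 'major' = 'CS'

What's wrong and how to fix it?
Bug: Single quotes denote string literals in SQL; the column name is being compared as a constant string

Fix: Remove the quotes around the column name (or use double quotes for an identifier)

Corrected query:
SELECT id, name, major FROM students WHERE major = 'CS'

Result:
id | name  | major
---+-------+------
1  | Dave  | CS   
5  | Alice | CS   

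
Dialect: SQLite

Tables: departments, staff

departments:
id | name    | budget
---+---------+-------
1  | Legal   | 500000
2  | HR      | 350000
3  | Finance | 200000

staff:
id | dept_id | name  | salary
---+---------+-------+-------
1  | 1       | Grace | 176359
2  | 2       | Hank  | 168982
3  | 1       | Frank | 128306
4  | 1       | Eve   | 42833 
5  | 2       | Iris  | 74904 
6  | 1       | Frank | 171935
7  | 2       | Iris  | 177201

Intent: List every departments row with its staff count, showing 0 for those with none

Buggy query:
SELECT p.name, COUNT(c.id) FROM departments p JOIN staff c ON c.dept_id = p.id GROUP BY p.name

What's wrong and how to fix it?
Bug: INNER JOIN drops departments rows that have no matching staff rows

Fix: Switch to LEFT JOIN to retain unmatched parent rows

Corrected query:
SELECT p.name, COUNT(c.id) FROM departments p LEFT JOIN staff c ON c.dept_id = p.id GROUP BY p.name

Result:
name    | COUNT(c.id)
--------+------------
Finance | 0          
HR      | 3          
Legal   | 4          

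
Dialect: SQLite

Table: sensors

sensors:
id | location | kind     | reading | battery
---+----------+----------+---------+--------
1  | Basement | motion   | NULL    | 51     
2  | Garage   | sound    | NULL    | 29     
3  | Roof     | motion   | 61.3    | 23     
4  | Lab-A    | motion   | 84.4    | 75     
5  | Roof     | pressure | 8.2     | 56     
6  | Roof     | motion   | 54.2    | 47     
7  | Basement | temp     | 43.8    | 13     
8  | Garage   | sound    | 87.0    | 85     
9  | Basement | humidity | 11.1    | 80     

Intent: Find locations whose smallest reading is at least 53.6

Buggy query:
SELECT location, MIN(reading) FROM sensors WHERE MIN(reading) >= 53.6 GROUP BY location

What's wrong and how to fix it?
Bug: MIN() in WHERE is a misuse of aggregate

Fix: Replace WHERE with HAVING after the GROUP BY

Corrected query:
SELECT location, MIN(reading) FROM sensors GROUP BY location HAVING MIN(reading) >= 53.6

Result:
location | MIN(reading)
---------+-------------
Garage   | 87          
Lab-A    | 84.4        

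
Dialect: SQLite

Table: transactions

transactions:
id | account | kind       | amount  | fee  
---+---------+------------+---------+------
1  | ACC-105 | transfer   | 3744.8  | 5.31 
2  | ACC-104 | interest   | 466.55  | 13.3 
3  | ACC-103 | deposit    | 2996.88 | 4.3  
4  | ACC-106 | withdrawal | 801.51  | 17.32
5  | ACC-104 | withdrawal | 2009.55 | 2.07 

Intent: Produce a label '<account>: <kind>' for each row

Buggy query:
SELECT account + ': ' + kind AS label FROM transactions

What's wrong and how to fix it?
Bug: '+' is numeric addition; on text columns SQLite converts them to 0 instead of concatenating

Fix: Replace + with || to concatenate text

Corrected query:
SELECT account || ': ' || kind AS label FROM transactions

Result:
label              
-------------------
ACC-105: transfer  
ACC-104: interest  
ACC-103: deposit   
ACC-106: withdrawal
ACC-104: withdrawal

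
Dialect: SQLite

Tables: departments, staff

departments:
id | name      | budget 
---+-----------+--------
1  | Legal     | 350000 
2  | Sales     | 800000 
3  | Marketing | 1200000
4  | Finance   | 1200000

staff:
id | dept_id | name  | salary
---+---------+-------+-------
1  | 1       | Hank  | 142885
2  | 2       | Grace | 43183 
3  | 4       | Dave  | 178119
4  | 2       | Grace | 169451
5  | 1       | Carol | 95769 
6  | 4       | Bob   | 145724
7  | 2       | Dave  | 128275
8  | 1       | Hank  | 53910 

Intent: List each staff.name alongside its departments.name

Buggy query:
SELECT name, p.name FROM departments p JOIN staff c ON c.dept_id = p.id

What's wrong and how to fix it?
Bug: Both tables have a 'name' column; the unqualified reference is ambiguous

Fix: Prefix ambiguous columns with the table alias

Corrected query:
SELECT c.name, p.name FROM departments p JOIN staff c ON c.dept_id = p.id

Result:
name  | name   
------+--------
Hank  | Legal  
Grace | Sales  
Dave  | Finance
Grace | Sales  
Carol | Legal  
Bob   | Finance
Dave  | Sales  
Hank  | Legal  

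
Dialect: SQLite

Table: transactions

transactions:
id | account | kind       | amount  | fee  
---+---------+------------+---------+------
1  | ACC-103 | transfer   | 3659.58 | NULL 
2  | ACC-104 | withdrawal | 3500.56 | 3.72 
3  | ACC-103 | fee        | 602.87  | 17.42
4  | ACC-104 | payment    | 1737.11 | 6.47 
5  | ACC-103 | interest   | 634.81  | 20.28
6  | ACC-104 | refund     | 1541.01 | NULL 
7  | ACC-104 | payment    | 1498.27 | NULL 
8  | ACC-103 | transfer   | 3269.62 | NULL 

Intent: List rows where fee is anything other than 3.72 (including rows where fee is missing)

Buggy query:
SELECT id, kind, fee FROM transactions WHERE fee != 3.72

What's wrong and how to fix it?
Bug: 'fee != 3.72' is unknown when fee is NULL, so NULL rows are silently excluded

Fix: Handle NULL separately with IS NULL alongside the inequality

Corrected query:
SELECT id, kind, fee FROM transactions WHERE fee != 3.72 OR fee IS NULL

Result:
id | kind     | fee  
---+----------+------
1  | transfer | NULL 
3  | fee      | 17.42
4  | payment  | 6.47 
5  | interest | 20.28
6  | refund   | NULL 
7  | payment  | NULL 
8  | transfer | NULL 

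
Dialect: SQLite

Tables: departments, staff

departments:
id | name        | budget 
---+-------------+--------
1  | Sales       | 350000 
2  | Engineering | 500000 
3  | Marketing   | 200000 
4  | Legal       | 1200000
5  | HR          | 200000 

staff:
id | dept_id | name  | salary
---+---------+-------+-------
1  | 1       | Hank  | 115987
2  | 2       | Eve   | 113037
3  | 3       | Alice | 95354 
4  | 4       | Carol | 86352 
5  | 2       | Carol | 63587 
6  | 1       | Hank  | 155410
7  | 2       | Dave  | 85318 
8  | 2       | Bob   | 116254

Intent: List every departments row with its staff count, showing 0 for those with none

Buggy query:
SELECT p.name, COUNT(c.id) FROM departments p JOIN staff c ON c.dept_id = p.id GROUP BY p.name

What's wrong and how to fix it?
Bug: INNER JOIN drops departments rows that have no matching staff rows

Fix: Use LEFT JOIN so parents without children still appear (COUNT(c.id) gives 0)

Corrected query:
SELECT p.name, COUNT(c.id) FROM departments p LEFT JOIN staff c ON c.dept_id = p.id GROUP BY p.name

Result:
name        | COUNT(c.id)
------------+------------
Engineering | 4          
HR          | 0          
Legal       | 1          
Marketing   | 1          
Sales       | 2          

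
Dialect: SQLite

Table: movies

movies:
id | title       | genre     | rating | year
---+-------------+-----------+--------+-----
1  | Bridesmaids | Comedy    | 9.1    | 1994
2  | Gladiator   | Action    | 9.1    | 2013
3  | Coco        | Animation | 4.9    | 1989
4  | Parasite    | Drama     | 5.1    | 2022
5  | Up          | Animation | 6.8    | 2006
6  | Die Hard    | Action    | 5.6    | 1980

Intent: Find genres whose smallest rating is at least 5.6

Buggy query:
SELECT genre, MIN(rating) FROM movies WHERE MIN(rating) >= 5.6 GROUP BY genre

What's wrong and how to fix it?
Bug: Aggregates like MIN are computed per group after WHERE runs

Fix: Use HAVING for the per-group MIN condition

Corrected query:
SELECT genre, MIN(rating) FROM movies GROUP BY genre HAVING MIN(rating) >= 5.6

Result:
genre  | MIN(rating)
-------+------------
Action | 5.6        
Comedy | 9.1        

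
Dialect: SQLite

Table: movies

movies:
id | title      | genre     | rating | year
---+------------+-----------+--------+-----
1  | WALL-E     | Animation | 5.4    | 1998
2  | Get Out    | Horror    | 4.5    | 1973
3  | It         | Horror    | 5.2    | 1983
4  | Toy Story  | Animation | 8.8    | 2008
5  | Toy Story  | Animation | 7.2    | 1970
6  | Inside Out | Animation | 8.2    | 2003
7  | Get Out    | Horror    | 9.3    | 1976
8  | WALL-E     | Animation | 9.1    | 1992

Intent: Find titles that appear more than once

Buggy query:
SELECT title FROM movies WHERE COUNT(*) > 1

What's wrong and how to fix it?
Bug: COUNT(*) is an aggregate and cannot be used in WHERE

Fix: Group first, then use HAVING for the count condition

Corrected query:
SELECT title FROM movies GROUP BY title HAVING COUNT(*) > 1

Result:
title    
---------
Get Out  
Toy Story
WALL-E   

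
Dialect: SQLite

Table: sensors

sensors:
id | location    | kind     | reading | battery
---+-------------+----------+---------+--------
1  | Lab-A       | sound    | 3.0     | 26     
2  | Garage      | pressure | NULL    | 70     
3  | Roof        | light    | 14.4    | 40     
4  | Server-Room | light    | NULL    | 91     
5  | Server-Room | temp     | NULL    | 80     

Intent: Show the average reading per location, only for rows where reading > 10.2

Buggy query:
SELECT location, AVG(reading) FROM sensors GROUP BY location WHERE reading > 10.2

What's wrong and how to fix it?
Bug: Row-level WHERE must come before GROUP BY in the clause order

Fix: Move the WHERE clause before GROUP BY

Corrected query:
SELECT location, AVG(reading) FROM sensors WHERE reading > 10.2 GROUP BY location

Result:
location | AVG(reading)
---------+-------------
Roof     | 14.4        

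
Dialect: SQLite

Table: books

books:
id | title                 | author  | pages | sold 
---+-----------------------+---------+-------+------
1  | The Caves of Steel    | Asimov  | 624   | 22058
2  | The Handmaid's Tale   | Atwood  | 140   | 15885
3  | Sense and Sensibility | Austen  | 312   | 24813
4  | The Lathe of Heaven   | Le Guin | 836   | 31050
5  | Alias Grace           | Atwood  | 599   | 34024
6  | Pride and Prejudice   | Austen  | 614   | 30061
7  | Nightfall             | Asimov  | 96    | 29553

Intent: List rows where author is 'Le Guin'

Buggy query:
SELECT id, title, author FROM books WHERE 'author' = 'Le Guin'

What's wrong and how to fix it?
Bug: Single quotes denote string literals in SQL; the column name is being compared as a constant string

Fix: Remove the quotes around the column name (or use double quotes for an identifier)

Corrected query:
SELECT id, title, author FROM books WHERE author = 'Le Guin'

Result:
id | title               | author 
---+---------------------+--------
4  | The Lathe of Heaven | Le Guin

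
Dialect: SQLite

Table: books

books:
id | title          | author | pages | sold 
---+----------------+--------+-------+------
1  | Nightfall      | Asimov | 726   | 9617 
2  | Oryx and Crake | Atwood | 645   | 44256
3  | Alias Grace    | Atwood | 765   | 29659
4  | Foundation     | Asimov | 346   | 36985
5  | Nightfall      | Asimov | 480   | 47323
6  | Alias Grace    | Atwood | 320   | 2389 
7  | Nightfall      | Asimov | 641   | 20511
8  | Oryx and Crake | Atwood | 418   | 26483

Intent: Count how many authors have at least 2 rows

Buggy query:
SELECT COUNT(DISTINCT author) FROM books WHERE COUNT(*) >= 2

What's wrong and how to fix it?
Bug: WHERE filters individual rows, not groups, so a group-level COUNT is invalid there

Fix: Use a subquery that GROUPs and filters with HAVING, then count its rows

Corrected query:
SELECT COUNT(*) FROM (SELECT author FROM books GROUP BY author HAVING COUNT(*) >= 2)

Result:
COUNT(*)
--------
2       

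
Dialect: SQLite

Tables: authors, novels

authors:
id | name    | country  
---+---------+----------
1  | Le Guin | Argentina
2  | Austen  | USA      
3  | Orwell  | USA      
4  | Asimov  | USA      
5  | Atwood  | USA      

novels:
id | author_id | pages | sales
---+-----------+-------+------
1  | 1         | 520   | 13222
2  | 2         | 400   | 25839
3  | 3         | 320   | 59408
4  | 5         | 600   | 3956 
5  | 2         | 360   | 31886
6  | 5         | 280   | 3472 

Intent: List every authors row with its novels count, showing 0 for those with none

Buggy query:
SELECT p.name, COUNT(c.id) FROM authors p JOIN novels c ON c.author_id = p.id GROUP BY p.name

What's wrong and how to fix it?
Bug: An inner join excludes parents with zero children

Fix: Switch to LEFT JOIN to retain unmatched parent rows

Corrected query:
SELECT p.name, COUNT(c.id) FROM authors p LEFT JOIN novels c ON c.author_id = p.id GROUP BY p.name

Result:
name    | COUNT(c.id)
--------+------------
Asimov  | 0          
Atwood  | 2          
Austen  | 2          
Le Guin | 1          
Orwell  | 1          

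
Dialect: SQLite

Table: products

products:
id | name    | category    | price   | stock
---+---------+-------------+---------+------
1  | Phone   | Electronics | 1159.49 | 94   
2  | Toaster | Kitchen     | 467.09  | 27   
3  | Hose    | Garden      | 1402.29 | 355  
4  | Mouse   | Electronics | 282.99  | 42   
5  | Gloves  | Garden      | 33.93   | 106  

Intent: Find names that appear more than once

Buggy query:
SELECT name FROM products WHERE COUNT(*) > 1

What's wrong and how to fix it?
Bug: WHERE can't reference COUNT(*); aggregates are computed after WHERE

Fix: GROUP BY name, then filter groups with HAVING COUNT(*) > 1

Corrected query:
SELECT name FROM products GROUP BY name HAVING COUNT(*) > 1

Result:
(no rows)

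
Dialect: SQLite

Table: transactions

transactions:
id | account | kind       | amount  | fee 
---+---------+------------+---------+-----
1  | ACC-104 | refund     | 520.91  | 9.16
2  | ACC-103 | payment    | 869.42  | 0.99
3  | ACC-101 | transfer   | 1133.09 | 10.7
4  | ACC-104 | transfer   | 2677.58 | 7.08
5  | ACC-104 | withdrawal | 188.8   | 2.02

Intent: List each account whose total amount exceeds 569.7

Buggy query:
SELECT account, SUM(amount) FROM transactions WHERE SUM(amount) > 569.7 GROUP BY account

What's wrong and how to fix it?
Bug: WHERE runs before GROUP BY, so aggregates aren't available there

Fix: Move the aggregate condition to a HAVING clause

Corrected query:
SELECT account, SUM(amount) FROM transactions GROUP BY account HAVING SUM(amount) > 569.7

Result:
account | SUM(amount)
--------+------------
ACC-101 | 1133.09    
ACC-103 | 869.42     
ACC-104 | 3387.29    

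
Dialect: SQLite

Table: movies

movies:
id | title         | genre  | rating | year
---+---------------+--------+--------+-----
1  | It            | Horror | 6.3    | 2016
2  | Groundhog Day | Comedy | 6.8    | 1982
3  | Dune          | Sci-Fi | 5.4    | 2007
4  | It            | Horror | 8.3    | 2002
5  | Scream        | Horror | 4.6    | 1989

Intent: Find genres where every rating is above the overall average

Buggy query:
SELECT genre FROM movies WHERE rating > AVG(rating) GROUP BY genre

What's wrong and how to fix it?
Bug: WHERE evaluates per row before aggregation, so AVG() is unavailable

Fix: Use a subquery for AVG and a HAVING MIN(...) filter so the condition holds for every row in the group

Corrected query:
SELECT genre FROM movies GROUP BY genre HAVING MIN(rating) > (SELECT AVG(rating) FROM movies)

Result:
genre 
------
Comedy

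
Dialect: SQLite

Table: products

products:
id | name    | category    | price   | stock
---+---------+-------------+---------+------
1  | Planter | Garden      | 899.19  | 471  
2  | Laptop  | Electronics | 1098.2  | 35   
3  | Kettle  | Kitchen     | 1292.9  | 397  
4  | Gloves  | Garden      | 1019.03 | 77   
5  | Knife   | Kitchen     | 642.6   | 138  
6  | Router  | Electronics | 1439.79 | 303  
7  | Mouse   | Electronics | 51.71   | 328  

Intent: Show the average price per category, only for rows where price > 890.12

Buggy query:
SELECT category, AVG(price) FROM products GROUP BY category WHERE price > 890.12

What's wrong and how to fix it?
Bug: WHERE cannot follow GROUP BY

Fix: Place WHERE between FROM and GROUP BY

Corrected query:
SELECT category, AVG(price) FROM products WHERE price > 890.12 GROUP BY category

Result:
category    | AVG(price)
------------+-----------
Electronics | 1268.995  
Garden      | 959.11    
Kitchen     | 1292.9    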